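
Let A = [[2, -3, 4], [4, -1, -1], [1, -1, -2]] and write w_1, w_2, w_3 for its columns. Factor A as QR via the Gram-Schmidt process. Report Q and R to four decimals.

Q = [[0.4364, -0.8531, 0.2860], [0.8729, 0.4785, 0.0953], [0.2182, -0.2081, -0.9535]], R = [[4.5826, -2.4004, 0.4364], [0.0000, 2.2887, -3.4746], [0.0000, 0.0000, 2.9557]]

q_1 = w_1/‖w_1‖ = (2, 4, 1)/4.5826 = (0.4364, 0.8729, 0.2182).
r_{12} = q_1·w_2 = -2.4004.
u_2 = w_2 + 2.4004·q_1 = (-1.9524, 1.0952, -0.4762).
‖u_2‖ = 2.2887, so q_2 = (-0.8531, 0.4785, -0.2081).
r_{13} = q_1·w_3 = 0.4364; r_{23} = q_2·w_3 = -3.4746.
u_3 = w_3 − 0.4364·q_1 + 3.4746·q_2 = (0.8455, 0.2818, -2.8182).
‖u_3‖ = 2.9557, so q_3 = (0.2860, 0.0953, -0.9535).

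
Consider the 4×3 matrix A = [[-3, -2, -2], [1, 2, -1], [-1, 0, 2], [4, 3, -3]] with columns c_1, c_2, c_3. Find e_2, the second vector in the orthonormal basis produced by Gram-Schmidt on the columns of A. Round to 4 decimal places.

c_1 = (-3, 1, -1, 4); ‖c_1‖ = 5.1962, so e_1 = (-0.5774, 0.1925, -0.1925, 0.7698).
e_1·c_2 = (-0.5774)·(-2) + 0.1925·2 + (-0.1925)·0 + 0.7698·3 = 3.8490.
u_2 = c_2 − 3.8490·e_1 = (0.2222, 1.2593, 0.7407, 0.0370).
‖u_2‖ = 1.4782, so e_2 = (0.1503, 0.8519, 0.5011, 0.0251).

e_2 = (0.1503, 0.8519, 0.5011, 0.0251)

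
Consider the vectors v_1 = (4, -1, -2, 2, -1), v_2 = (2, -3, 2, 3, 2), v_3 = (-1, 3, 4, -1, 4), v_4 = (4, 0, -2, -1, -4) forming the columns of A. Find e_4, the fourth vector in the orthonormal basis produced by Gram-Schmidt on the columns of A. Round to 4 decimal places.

e_4 = (0.3729, -0.1690, 0.5943, -0.4837, -0.4952)

e_1 = v_1/‖v_1‖ = (4, -1, -2, 2, -1)/5.0990 = (0.7845, -0.1961, -0.3922, 0.3922, -0.1961).
r_{12} = e_1·v_2 = 2.1573.
u_2 = v_2 − 2.1573·e_1 = (0.3077, -2.5769, 2.8462, 2.1538, 2.4231).
‖u_2‖ = 5.0345, so e_2 = (0.0611, -0.5119, 0.5653, 0.4278, 0.4813).
r_{13} = e_1·v_3 = -4.1184; r_{23} = e_2·v_3 = 2.1620.
u_3 = v_3 + 4.1184·e_1 − 2.1620·e_2 = (2.0986, 3.2989, 1.1624, -0.3096, 2.1517).
‖u_3‖ = 4.6221, so e_3 = (0.4540, 0.7137, 0.2515, -0.0670, 0.4655).
r_{14} = e_1·v_4 = 4.3146; r_{24} = e_2·v_4 = -3.2392; r_{34} = e_3·v_4 = -0.4819.
u_4 = v_4 − 4.3146·e_1 + 3.2392·e_2 + 0.4819·e_3 = (1.0322, -0.4679, 1.6447, -1.3388, -1.3705).
‖u_4‖ = 2.7677, so e_4 = (0.3729, -0.1690, 0.5943, -0.4837, -0.4952).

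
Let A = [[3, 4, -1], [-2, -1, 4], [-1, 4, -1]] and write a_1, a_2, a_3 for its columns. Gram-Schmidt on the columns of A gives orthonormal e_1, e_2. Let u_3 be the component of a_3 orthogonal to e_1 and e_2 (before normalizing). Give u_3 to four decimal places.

u_3 = (1.4917, 2.6519, -0.8287)

a_1 = (3, -2, -1); ‖a_1‖ = 3.7417, so e_1 = (0.8018, -0.5345, -0.2673).
e_1·a_2 = 0.8018·4 + (-0.5345)·(-1) + (-0.2673)·4 = 2.6726.
u_2 = a_2 − 2.6726·e_1 = (1.8571, 0.4286, 4.7143).
‖u_2‖ = 5.0850, so e_2 = (0.3652, 0.0843, 0.9271).
e_1·a_3 = 0.8018·(-1) + (-0.5345)·4 + (-0.2673)·(-1) = -2.6726; e_2·a_3 = 0.3652·(-1) + 0.0843·4 + 0.9271·(-1) = -0.9552.
u_3 = a_3 + 2.6726·e_1 + 0.9552·e_2 = (1.4917, 2.6519, -0.8287).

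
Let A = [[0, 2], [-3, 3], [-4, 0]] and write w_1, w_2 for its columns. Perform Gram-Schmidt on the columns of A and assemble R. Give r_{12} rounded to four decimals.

r_{12} = -1.8000

e_1 = w_1/‖w_1‖ = (0, -3, -4)/5.0000 = (0.0000, -0.6000, -0.8000).
r_{12} = e_1·w_2 = -1.8000.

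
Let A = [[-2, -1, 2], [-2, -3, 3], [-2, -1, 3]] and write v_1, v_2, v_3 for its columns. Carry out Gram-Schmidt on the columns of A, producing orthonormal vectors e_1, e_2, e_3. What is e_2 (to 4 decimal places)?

e_1 = v_1/‖v_1‖ = (-2, -2, -2)/3.4641 = (-0.5774, -0.5774, -0.5774).
r_{12} = e_1·v_2 = 2.8868.
u_2 = v_2 − 2.8868·e_1 = (0.6667, -1.3333, 0.6667).
‖u_2‖ = 1.6330, so e_2 = (0.4082, -0.8165, 0.4082).

e_2 = (0.4082, -0.8165, 0.4082)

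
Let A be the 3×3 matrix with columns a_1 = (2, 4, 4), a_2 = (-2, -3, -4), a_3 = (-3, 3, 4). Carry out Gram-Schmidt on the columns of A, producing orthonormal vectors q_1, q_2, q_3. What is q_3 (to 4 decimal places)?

a_1 = (2, 4, 4); ‖a_1‖ = 6.0000, so q_1 = (0.3333, 0.6667, 0.6667).
q_1·a_2 = 0.3333·(-2) + 0.6667·(-3) + 0.6667·(-4) = -5.3333.
u_2 = a_2 + 5.3333·q_1 = (-0.2222, 0.5556, -0.4444).
‖u_2‖ = 0.7454, so q_2 = (-0.2981, 0.7454, -0.5963).
q_1·a_3 = 0.3333·(-3) + 0.6667·3 + 0.6667·4 = 3.6667; q_2·a_3 = (-0.2981)·(-3) + 0.7454·3 + (-0.5963)·4 = 0.7454.
u_3 = a_3 − 3.6667·q_1 − 0.7454·q_2 = (-4.0000, 0.0000, 2.0000).
‖u_3‖ = 4.4721, so q_3 = (-0.8944, 0.0000, 0.4472).

q_3 = (-0.8944, 0.0000, 0.4472)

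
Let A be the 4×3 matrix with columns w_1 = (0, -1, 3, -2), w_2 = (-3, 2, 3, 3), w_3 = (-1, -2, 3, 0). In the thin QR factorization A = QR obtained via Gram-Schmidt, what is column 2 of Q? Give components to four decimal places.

e_2 = (-0.5394, 0.3725, 0.5009, 0.5651)

w_1 = (0, -1, 3, -2); ‖w_1‖ = 3.7417, so e_1 = (0.0000, -0.2673, 0.8018, -0.5345).
e_1·w_2 = 0.0000·(-3) + (-0.2673)·2 + 0.8018·3 + (-0.5345)·3 = 0.2673.
u_2 = w_2 − 0.2673·e_1 = (-3.0000, 2.0714, 2.7857, 3.1429).
‖u_2‖ = 5.5613, so e_2 = (-0.5394, 0.3725, 0.5009, 0.5651).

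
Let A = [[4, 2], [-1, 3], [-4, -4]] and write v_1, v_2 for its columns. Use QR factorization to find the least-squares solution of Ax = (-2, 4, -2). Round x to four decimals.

v_1 = (4, -1, -4); ‖v_1‖ = 5.7446, so e_1 = (0.6963, -0.1741, -0.6963).
e_1·v_2 = 0.6963·2 + (-0.1741)·3 + (-0.6963)·(-4) = 3.6556.
u_2 = v_2 − 3.6556·e_1 = (-0.5455, 3.6364, -1.4545).
‖u_2‖ = 3.9543, so e_2 = (-0.1379, 0.9196, -0.3678).
Qᵀb = (-0.6963, 4.6900).
Back-substitute: x_2 = 4.6900/3.9543 = 1.1860.
x_1 = (-0.6963 − 3.6556·1.1860)/5.7446 = -0.8760.

x = (-0.8760, 1.1860)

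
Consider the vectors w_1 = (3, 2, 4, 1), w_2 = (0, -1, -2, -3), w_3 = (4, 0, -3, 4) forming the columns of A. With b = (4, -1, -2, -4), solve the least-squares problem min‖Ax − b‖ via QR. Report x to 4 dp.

x = (0.8021, 2.1213, 0.3785)

e_1 = w_1/‖w_1‖ = (3, 2, 4, 1)/5.4772 = (0.5477, 0.3651, 0.7303, 0.1826).
r_{12} = e_1·w_2 = -2.3735.
u_2 = w_2 + 2.3735·e_1 = (1.3000, -0.1333, -0.2667, -2.5667).
‖u_2‖ = 2.8925, so e_2 = (0.4494, -0.0461, -0.0922, -0.8873).
r_{13} = e_1·w_3 = 0.7303; r_{23} = e_2·w_3 = -1.4751.
u_3 = w_3 − 0.7303·e_1 + 1.4751·e_2 = (4.2629, -0.3347, -3.6693, 2.5578).
‖u_3‖ = 6.1880, so e_3 = (0.6889, -0.0541, -0.5930, 0.4133).
Qᵀb = (-0.3651, 5.5776, 2.3423).
Back-substitute: x_3 = 2.3423/6.1880 = 0.3785.
x_2 = (5.5776 + 1.4751·0.3785)/2.8925 = 2.1213.
x_1 = (-0.3651 + 2.3735·2.1213 − 0.7303·0.3785)/5.4772 = 0.8021.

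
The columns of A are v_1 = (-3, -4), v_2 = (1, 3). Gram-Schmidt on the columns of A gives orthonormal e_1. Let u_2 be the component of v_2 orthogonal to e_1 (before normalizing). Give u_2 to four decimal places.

u_2 = (-0.8000, 0.6000)

v_1 = (-3, -4); ‖v_1‖ = 5.0000, so e_1 = (-0.6000, -0.8000).
e_1·v_2 = (-0.6000)·1 + (-0.8000)·3 = -3.0000.
u_2 = v_2 + 3.0000·e_1 = (-0.8000, 0.6000).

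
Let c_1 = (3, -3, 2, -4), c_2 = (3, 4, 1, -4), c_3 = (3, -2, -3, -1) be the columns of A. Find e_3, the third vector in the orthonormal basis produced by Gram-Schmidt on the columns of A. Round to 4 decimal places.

c_1 = (3, -3, 2, -4); ‖c_1‖ = 6.1644, so e_1 = (0.4867, -0.4867, 0.3244, -0.6489).
e_1·c_2 = 0.4867·3 + (-0.4867)·4 + 0.3244·1 + (-0.6489)·(-4) = 2.4333.
u_2 = c_2 − 2.4333·e_1 = (1.8158, 5.1842, 0.2105, -2.4211).
‖u_2‖ = 6.0066, so e_2 = (0.3023, 0.8631, 0.0350, -0.4031).
e_1·c_3 = 0.4867·3 + (-0.4867)·(-2) + 0.3244·(-3) + (-0.6489)·(-1) = 2.1089; e_2·c_3 = 0.3023·3 + 0.8631·(-2) + 0.0350·(-3) + (-0.4031)·(-1) = -0.5214.
u_3 = c_3 − 2.1089·e_1 + 0.5214·e_2 = (2.1313, -0.5237, -3.6659, 0.1583).
‖u_3‖ = 4.2756, so e_3 = (0.4985, -0.1225, -0.8574, 0.0370).

e_3 = (0.4985, -0.1225, -0.8574, 0.0370)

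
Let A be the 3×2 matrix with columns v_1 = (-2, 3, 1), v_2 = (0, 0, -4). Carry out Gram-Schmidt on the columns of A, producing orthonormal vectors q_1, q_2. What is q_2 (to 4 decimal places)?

q_2 = (-0.1482, 0.2224, -0.9636)

q_1 = v_1/‖v_1‖ = (-2, 3, 1)/3.7417 = (-0.5345, 0.8018, 0.2673).
r_{12} = q_1·v_2 = -1.0690.
u_2 = v_2 + 1.0690·q_1 = (-0.5714, 0.8571, -3.7143).
‖u_2‖ = 3.8545, so q_2 = (-0.1482, 0.2224, -0.9636).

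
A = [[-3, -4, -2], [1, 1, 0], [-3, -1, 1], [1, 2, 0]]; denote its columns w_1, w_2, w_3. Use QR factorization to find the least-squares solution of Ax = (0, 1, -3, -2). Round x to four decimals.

q_1 = w_1/‖w_1‖ = (-3, 1, -3, 1)/4.4721 = (-0.6708, 0.2236, -0.6708, 0.2236).
r_{12} = q_1·w_2 = 4.0249.
u_2 = w_2 − 4.0249·q_1 = (-1.3000, 0.1000, 1.7000, 1.1000).
‖u_2‖ = 2.4083, so q_2 = (-0.5398, 0.0415, 0.7059, 0.4568).
r_{13} = q_1·w_3 = 0.6708; r_{23} = q_2·w_3 = 1.7855.
u_3 = w_3 − 0.6708·q_1 − 1.7855·q_2 = (-0.5862, -0.2241, 0.1897, -0.9655).
‖u_3‖ = 1.1671, so q_3 = (-0.5023, -0.1921, 0.1625, -0.8273).
Qᵀb = (1.7889, -2.9896, 0.9750).
Back-substitute: x_3 = 0.9750/1.1671 = 0.8354.
x_2 = (-2.9896 − 1.7855·0.8354)/2.4083 = -1.8608.
x_1 = (1.7889 − 4.0249·(-1.8608) − 0.6708·0.8354)/4.4721 = 1.9494.

x = (1.9494, -1.8608, 0.8354)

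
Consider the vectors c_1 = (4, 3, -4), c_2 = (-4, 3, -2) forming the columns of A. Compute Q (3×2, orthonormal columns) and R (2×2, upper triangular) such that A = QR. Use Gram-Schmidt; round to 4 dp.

Q = [[0.6247, -0.7612], [0.4685, 0.5437], [-0.6247, -0.3534]], R = [[6.4031, 0.1562], [0.0000, 5.3829]]

q_1 = c_1/‖c_1‖ = (4, 3, -4)/6.4031 = (0.6247, 0.4685, -0.6247).
r_{12} = q_1·c_2 = 0.1562.
u_2 = c_2 − 0.1562·q_1 = (-4.0976, 2.9268, -1.9024).
‖u_2‖ = 5.3829, so q_2 = (-0.7612, 0.5437, -0.3534).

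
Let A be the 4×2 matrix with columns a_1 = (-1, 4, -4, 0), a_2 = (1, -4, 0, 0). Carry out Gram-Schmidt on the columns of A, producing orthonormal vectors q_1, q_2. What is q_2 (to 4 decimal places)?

q_1 = a_1/‖a_1‖ = (-1, 4, -4, 0)/5.7446 = (-0.1741, 0.6963, -0.6963, 0.0000).
r_{12} = q_1·a_2 = -2.9593.
u_2 = a_2 + 2.9593·q_1 = (0.4848, -1.9394, -2.0606, 0.0000).
‖u_2‖ = 2.8710, so q_2 = (0.1689, -0.6755, -0.7177, 0.0000).

q_2 = (0.1689, -0.6755, -0.7177, 0.0000)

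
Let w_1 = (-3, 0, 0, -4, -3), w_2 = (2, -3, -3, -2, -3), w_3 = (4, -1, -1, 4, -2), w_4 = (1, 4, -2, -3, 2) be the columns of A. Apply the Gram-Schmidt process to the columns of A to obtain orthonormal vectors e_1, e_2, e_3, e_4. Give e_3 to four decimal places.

e_3 = (0.0725, 0.2365, 0.2365, 0.5284, -0.7770)

e_1 = w_1/‖w_1‖ = (-3, 0, 0, -4, -3)/5.8310 = (-0.5145, 0.0000, 0.0000, -0.6860, -0.5145).
r_{12} = e_1·w_2 = 1.8865.
u_2 = w_2 − 1.8865·e_1 = (2.9706, -3.0000, -3.0000, -0.7059, -2.0294).
‖u_2‖ = 5.6072, so e_2 = (0.5298, -0.5350, -0.5350, -0.1259, -0.3619).
r_{13} = e_1·w_3 = -3.7730; r_{23} = e_2·w_3 = 3.4095.
u_3 = w_3 + 3.7730·e_1 − 3.4095·e_2 = (0.2526, 0.8241, 0.8241, 1.8410, -2.7072).
‖u_3‖ = 3.4843, so e_3 = (0.0725, 0.2365, 0.2365, 0.5284, -0.7770).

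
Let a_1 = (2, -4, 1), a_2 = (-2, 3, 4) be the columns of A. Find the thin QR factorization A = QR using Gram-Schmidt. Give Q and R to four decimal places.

Q = [[0.4364, -0.1822], [-0.8729, 0.1518], [0.2182, 0.9715]], R = [[4.5826, -2.6186], [0.0000, 4.7056]]

a_1 = (2, -4, 1); ‖a_1‖ = 4.5826, so e_1 = (0.4364, -0.8729, 0.2182).
e_1·a_2 = 0.4364·(-2) + (-0.8729)·3 + 0.2182·4 = -2.6186.
u_2 = a_2 + 2.6186·e_1 = (-0.8571, 0.7143, 4.5714).
‖u_2‖ = 4.7056, so e_2 = (-0.1822, 0.1518, 0.9715).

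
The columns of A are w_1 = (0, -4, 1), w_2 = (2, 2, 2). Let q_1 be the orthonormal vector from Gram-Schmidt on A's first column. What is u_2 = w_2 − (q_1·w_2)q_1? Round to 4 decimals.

w_1 = (0, -4, 1); ‖w_1‖ = 4.1231, so q_1 = (0.0000, -0.9701, 0.2425).
q_1·w_2 = 0.0000·2 + (-0.9701)·2 + 0.2425·2 = -1.4552.
u_2 = w_2 + 1.4552·q_1 = (2.0000, 0.5882, 2.3529).

u_2 = (2.0000, 0.5882, 2.3529)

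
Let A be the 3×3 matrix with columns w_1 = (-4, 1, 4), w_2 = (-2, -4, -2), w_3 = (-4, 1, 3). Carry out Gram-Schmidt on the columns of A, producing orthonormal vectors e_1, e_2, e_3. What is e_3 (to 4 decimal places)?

e_3 = (-0.5026, 0.5744, -0.6462)

e_1 = w_1/‖w_1‖ = (-4, 1, 4)/5.7446 = (-0.6963, 0.1741, 0.6963).
r_{12} = e_1·w_2 = -0.6963.
u_2 = w_2 + 0.6963·e_1 = (-2.4848, -3.8788, -1.5152).
‖u_2‖ = 4.8492, so e_2 = (-0.5124, -0.7999, -0.3125).
r_{13} = e_1·w_3 = 5.0483; r_{23} = e_2·w_3 = 0.3125.
u_3 = w_3 − 5.0483·e_1 − 0.3125·e_2 = (-0.3247, 0.3711, -0.4175).
‖u_3‖ = 0.6462, so e_3 = (-0.5026, 0.5744, -0.6462).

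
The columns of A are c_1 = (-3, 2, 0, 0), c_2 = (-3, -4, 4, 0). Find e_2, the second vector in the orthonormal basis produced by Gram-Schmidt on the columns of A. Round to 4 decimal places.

c_1 = (-3, 2, 0, 0); ‖c_1‖ = 3.6056, so e_1 = (-0.8321, 0.5547, 0.0000, 0.0000).
e_1·c_2 = (-0.8321)·(-3) + 0.5547·(-4) + 0.0000·4 + 0.0000·0 = 0.2774.
u_2 = c_2 − 0.2774·e_1 = (-2.7692, -4.1538, 4.0000, 0.0000).
‖u_2‖ = 6.3971, so e_2 = (-0.4329, -0.6493, 0.6253, 0.0000).

e_2 = (-0.4329, -0.6493, 0.6253, 0.0000)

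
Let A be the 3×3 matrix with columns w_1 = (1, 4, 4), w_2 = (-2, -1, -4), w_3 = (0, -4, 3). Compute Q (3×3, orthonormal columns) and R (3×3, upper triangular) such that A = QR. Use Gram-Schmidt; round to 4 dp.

w_1 = (1, 4, 4); ‖w_1‖ = 5.7446, so e_1 = (0.1741, 0.6963, 0.6963).
e_1·w_2 = 0.1741·(-2) + 0.6963·(-1) + 0.6963·(-4) = -3.8297.
u_2 = w_2 + 3.8297·e_1 = (-1.3333, 1.6667, -1.3333).
‖u_2‖ = 2.5166, so e_2 = (-0.5298, 0.6623, -0.5298).
e_1·w_3 = 0.1741·0 + 0.6963·(-4) + 0.6963·3 = -0.6963; e_2·w_3 = (-0.5298)·0 + 0.6623·(-4) + (-0.5298)·3 = -4.2385.
u_3 = w_3 + 0.6963·e_1 + 4.2385·e_2 = (-2.1244, -0.7081, 1.2392).
‖u_3‖ = 2.5593, so e_3 = (-0.8301, -0.2767, 0.4842).

Q = [[0.1741, -0.5298, -0.8301], [0.6963, 0.6623, -0.2767], [0.6963, -0.5298, 0.4842]], R = [[5.7446, -3.8297, -0.6963], [0.0000, 2.5166, -4.2385], [0.0000, 0.0000, 2.5593]]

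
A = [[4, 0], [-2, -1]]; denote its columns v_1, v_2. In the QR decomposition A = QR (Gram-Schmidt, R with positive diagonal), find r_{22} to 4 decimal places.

q_1 = v_1/‖v_1‖ = (4, -2)/4.4721 = (0.8944, -0.4472).
r_{12} = q_1·v_2 = 0.4472.
u_2 = v_2 − 0.4472·q_1 = (-0.4000, -0.8000).
r_{22} = ‖u_2‖ = 0.8944.

r_{22} = 0.8944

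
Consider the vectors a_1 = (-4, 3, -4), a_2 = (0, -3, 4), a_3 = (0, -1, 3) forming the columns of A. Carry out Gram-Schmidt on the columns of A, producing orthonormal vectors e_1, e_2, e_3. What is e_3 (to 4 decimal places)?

e_3 = (0.0000, 0.8000, 0.6000)

e_1 = a_1/‖a_1‖ = (-4, 3, -4)/6.4031 = (-0.6247, 0.4685, -0.6247).
r_{12} = e_1·a_2 = -3.9043.
u_2 = a_2 + 3.9043·e_1 = (-2.4390, -1.1707, 1.5610).
‖u_2‖ = 3.1235, so e_2 = (-0.7809, -0.3748, 0.4998).
r_{13} = e_1·a_3 = -2.3426; r_{23} = e_2·a_3 = 1.8741.
u_3 = a_3 + 2.3426·e_1 − 1.8741·e_2 = (0.0000, 0.8000, 0.6000).
‖u_3‖ = 1.0000, so e_3 = (0.0000, 0.8000, 0.6000).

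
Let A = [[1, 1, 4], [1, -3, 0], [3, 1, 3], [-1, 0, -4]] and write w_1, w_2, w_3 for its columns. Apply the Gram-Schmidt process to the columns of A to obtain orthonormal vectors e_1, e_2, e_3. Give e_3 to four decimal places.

e_3 = (0.5639, 0.0428, -0.4356, -0.7003)

w_1 = (1, 1, 3, -1); ‖w_1‖ = 3.4641, so e_1 = (0.2887, 0.2887, 0.8660, -0.2887).
e_1·w_2 = 0.2887·1 + 0.2887·(-3) + 0.8660·1 + (-0.2887)·0 = 0.2887.
u_2 = w_2 − 0.2887·e_1 = (0.9167, -3.0833, 0.7500, 0.0833).
‖u_2‖ = 3.3040, so e_2 = (0.2774, -0.9332, 0.2270, 0.0252).
e_1·w_3 = 0.2887·4 + 0.2887·0 + 0.8660·3 + (-0.2887)·(-4) = 4.9075; e_2·w_3 = 0.2774·4 + (-0.9332)·0 + 0.2270·3 + 0.0252·(-4) = 1.6899.
u_3 = w_3 − 4.9075·e_1 − 1.6899·e_2 = (2.1145, 0.1603, -1.6336, -2.6260).
‖u_3‖ = 3.7498, so e_3 = (0.5639, 0.0428, -0.4356, -0.7003).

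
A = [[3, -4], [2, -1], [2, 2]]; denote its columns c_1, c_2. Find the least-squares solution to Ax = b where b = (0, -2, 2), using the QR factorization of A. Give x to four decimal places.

x = (0.2335, 0.3969)

c_1 = (3, 2, 2); ‖c_1‖ = 4.1231, so e_1 = (0.7276, 0.4851, 0.4851).
e_1·c_2 = 0.7276·(-4) + 0.4851·(-1) + 0.4851·2 = -2.4254.
u_2 = c_2 + 2.4254·e_1 = (-2.2353, 0.1765, 3.1765).
‖u_2‖ = 3.8881, so e_2 = (-0.5749, 0.0454, 0.8170).
Qᵀb = (0.0000, 1.5432).
Back-substitute: x_2 = 1.5432/3.8881 = 0.3969.
x_1 = (0.0000 + 2.4254·0.3969)/4.1231 = 0.2335.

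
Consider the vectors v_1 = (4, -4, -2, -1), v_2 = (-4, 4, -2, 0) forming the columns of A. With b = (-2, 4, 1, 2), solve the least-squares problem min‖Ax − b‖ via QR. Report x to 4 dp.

q_1 = v_1/‖v_1‖ = (4, -4, -2, -1)/6.0828 = (0.6576, -0.6576, -0.3288, -0.1644).
r_{12} = q_1·v_2 = -4.6032.
u_2 = v_2 + 4.6032·q_1 = (-0.9730, 0.9730, -3.5135, -0.7568).
‖u_2‖ = 3.8485, so q_2 = (-0.2528, 0.2528, -0.9130, -0.1966).
Qᵀb = (-4.6032, 0.2107).
Back-substitute: x_2 = 0.2107/3.8485 = 0.0547.
x_1 = (-4.6032 + 4.6032·0.0547)/6.0828 = -0.7153.

x = (-0.7153, 0.0547)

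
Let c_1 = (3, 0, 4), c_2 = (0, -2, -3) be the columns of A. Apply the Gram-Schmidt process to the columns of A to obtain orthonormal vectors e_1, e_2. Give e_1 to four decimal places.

c_1 = (3, 0, 4); ‖c_1‖ = 5.0000, so e_1 = (0.6000, 0.0000, 0.8000).

e_1 = (0.6000, 0.0000, 0.8000)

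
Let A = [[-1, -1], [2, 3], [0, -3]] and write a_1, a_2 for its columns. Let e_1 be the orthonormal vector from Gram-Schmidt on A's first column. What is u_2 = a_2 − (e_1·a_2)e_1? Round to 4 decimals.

u_2 = (0.4000, 0.2000, -3.0000)

a_1 = (-1, 2, 0); ‖a_1‖ = 2.2361, so e_1 = (-0.4472, 0.8944, 0.0000).
e_1·a_2 = (-0.4472)·(-1) + 0.8944·3 + 0.0000·(-3) = 3.1305.
u_2 = a_2 − 3.1305·e_1 = (0.4000, 0.2000, -3.0000).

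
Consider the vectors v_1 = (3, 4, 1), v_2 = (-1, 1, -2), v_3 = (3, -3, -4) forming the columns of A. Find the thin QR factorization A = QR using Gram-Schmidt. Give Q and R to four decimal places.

v_1 = (3, 4, 1); ‖v_1‖ = 5.0990, so q_1 = (0.5883, 0.7845, 0.1961).
q_1·v_2 = 0.5883·(-1) + 0.7845·1 + 0.1961·(-2) = -0.1961.
u_2 = v_2 + 0.1961·q_1 = (-0.8846, 1.1538, -1.9615).
‖u_2‖ = 2.4416, so q_2 = (-0.3623, 0.4726, -0.8034).
q_1·v_3 = 0.5883·3 + 0.7845·(-3) + 0.1961·(-4) = -1.3728; q_2·v_3 = (-0.3623)·3 + 0.4726·(-3) + (-0.8034)·(-4) = 0.7089.
u_3 = v_3 + 1.3728·q_1 − 0.7089·q_2 = (4.0645, -2.2581, -3.1613).
‖u_3‖ = 5.6225, so q_3 = (0.7229, -0.4016, -0.5623).

Q = [[0.5883, -0.3623, 0.7229], [0.7845, 0.4726, -0.4016], [0.1961, -0.8034, -0.5623]], R = [[5.0990, -0.1961, -1.3728], [0.0000, 2.4416, 0.7089], [0.0000, 0.0000, 5.6225]]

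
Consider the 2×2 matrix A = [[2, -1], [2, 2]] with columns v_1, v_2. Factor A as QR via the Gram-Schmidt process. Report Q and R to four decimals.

Q = [[0.7071, -0.7071], [0.7071, 0.7071]], R = [[2.8284, 0.7071], [0.0000, 2.1213]]

v_1 = (2, 2); ‖v_1‖ = 2.8284, so e_1 = (0.7071, 0.7071).
e_1·v_2 = 0.7071·(-1) + 0.7071·2 = 0.7071.
u_2 = v_2 − 0.7071·e_1 = (-1.5000, 1.5000).
‖u_2‖ = 2.1213, so e_2 = (-0.7071, 0.7071).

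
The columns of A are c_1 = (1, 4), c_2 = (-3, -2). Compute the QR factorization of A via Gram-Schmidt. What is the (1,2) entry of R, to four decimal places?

c_1 = (1, 4); ‖c_1‖ = 4.1231, so e_1 = (0.2425, 0.9701).
r_{12} = e_1·c_2 = -2.6679.

r_{12} = -2.6679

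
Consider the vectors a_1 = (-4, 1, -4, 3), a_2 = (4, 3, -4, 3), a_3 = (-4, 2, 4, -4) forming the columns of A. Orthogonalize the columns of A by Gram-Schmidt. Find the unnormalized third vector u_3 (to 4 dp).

q_1 = a_1/‖a_1‖ = (-4, 1, -4, 3)/6.4807 = (-0.6172, 0.1543, -0.6172, 0.4629).
r_{12} = q_1·a_2 = 1.8516.
u_2 = a_2 − 1.8516·q_1 = (5.1429, 2.7143, -2.8571, 2.1429).
‖u_2‖ = 6.8243, so q_2 = (0.7536, 0.3977, -0.4187, 0.3140).
r_{13} = q_1·a_3 = -1.5430; r_{23} = q_2·a_3 = -5.1496.
u_3 = a_3 + 1.5430·q_1 + 5.1496·q_2 = (-1.0716, 4.2863, 0.8916, -1.6687).

u_3 = (-1.0716, 4.2863, 0.8916, -1.6687)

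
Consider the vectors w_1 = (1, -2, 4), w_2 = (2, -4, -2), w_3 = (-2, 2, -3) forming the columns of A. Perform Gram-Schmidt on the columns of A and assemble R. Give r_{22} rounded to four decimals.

r_{22} = 4.8795

w_1 = (1, -2, 4); ‖w_1‖ = 4.5826, so e_1 = (0.2182, -0.4364, 0.8729).
e_1·w_2 = 0.2182·2 + (-0.4364)·(-4) + 0.8729·(-2) = 0.4364.
u_2 = w_2 − 0.4364·e_1 = (1.9048, -3.8095, -2.3810).
r_{22} = ‖u_2‖ = 4.8795.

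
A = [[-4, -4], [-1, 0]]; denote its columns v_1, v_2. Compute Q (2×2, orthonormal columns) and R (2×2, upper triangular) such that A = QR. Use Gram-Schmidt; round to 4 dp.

Q = [[-0.9701, -0.2425], [-0.2425, 0.9701]], R = [[4.1231, 3.8806], [0.0000, 0.9701]]

v_1 = (-4, -1); ‖v_1‖ = 4.1231, so e_1 = (-0.9701, -0.2425).
e_1·v_2 = (-0.9701)·(-4) + (-0.2425)·0 = 3.8806.
u_2 = v_2 − 3.8806·e_1 = (-0.2353, 0.9412).
‖u_2‖ = 0.9701, so e_2 = (-0.2425, 0.9701).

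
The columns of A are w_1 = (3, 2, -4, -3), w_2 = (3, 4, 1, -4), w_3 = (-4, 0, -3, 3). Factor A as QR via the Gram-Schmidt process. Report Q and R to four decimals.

Q = [[0.4867, 0.2030, -0.6420], [0.3244, 0.5310, 0.7064], [-0.6489, 0.7184, -0.2501], [-0.4867, -0.4009, 0.1624]], R = [[6.1644, 4.0555, -1.4600], [0.0000, 5.0550, -4.1700], [0.0000, 0.0000, 3.8052]]

q_1 = w_1/‖w_1‖ = (3, 2, -4, -3)/6.1644 = (0.4867, 0.3244, -0.6489, -0.4867).
r_{12} = q_1·w_2 = 4.0555.
u_2 = w_2 − 4.0555·q_1 = (1.0263, 2.6842, 3.6316, -2.0263).
‖u_2‖ = 5.0550, so q_2 = (0.2030, 0.5310, 0.7184, -0.4009).
r_{13} = q_1·w_3 = -1.4600; r_{23} = q_2·w_3 = -4.1700.
u_3 = w_3 + 1.4600·q_1 + 4.1700·q_2 = (-2.4428, 2.6880, -0.9516, 0.6179).
‖u_3‖ = 3.8052, so q_3 = (-0.6420, 0.7064, -0.2501, 0.1624).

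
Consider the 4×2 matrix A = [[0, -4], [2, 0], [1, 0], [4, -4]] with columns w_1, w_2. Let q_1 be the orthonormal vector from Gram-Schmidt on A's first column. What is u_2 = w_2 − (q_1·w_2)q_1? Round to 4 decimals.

w_1 = (0, 2, 1, 4); ‖w_1‖ = 4.5826, so q_1 = (0.0000, 0.4364, 0.2182, 0.8729).
q_1·w_2 = 0.0000·(-4) + 0.4364·0 + 0.2182·0 + 0.8729·(-4) = -3.4915.
u_2 = w_2 + 3.4915·q_1 = (-4.0000, 1.5238, 0.7619, -0.9524).

u_2 = (-4.0000, 1.5238, 0.7619, -0.9524)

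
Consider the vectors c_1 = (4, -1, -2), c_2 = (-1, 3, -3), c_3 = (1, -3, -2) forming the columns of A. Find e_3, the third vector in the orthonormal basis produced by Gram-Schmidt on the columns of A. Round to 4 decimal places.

e_1 = c_1/‖c_1‖ = (4, -1, -2)/4.5826 = (0.8729, -0.2182, -0.4364).
r_{12} = e_1·c_2 = -0.2182.
u_2 = c_2 + 0.2182·e_1 = (-0.8095, 2.9524, -3.0952).
‖u_2‖ = 4.3534, so e_2 = (-0.1860, 0.6782, -0.7110).
r_{13} = e_1·c_3 = 2.4004; r_{23} = e_2·c_3 = -0.7985.
u_3 = c_3 − 2.4004·e_1 + 0.7985·e_2 = (-1.2437, -1.9347, -1.5201).
‖u_3‖ = 2.7569, so e_3 = (-0.4511, -0.7018, -0.5514).

e_3 = (-0.4511, -0.7018, -0.5514)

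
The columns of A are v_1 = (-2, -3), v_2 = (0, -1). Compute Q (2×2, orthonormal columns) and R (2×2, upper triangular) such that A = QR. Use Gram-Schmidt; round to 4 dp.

Q = [[-0.5547, 0.8321], [-0.8321, -0.5547]], R = [[3.6056, 0.8321], [0.0000, 0.5547]]

q_1 = v_1/‖v_1‖ = (-2, -3)/3.6056 = (-0.5547, -0.8321).
r_{12} = q_1·v_2 = 0.8321.
u_2 = v_2 − 0.8321·q_1 = (0.4615, -0.3077).
‖u_2‖ = 0.5547, so q_2 = (0.8321, -0.5547).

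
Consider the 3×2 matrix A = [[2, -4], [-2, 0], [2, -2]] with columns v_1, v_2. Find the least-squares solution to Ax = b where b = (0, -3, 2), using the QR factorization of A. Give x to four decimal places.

v_1 = (2, -2, 2); ‖v_1‖ = 3.4641, so q_1 = (0.5774, -0.5774, 0.5774).
q_1·v_2 = 0.5774·(-4) + (-0.5774)·0 + 0.5774·(-2) = -3.4641.
u_2 = v_2 + 3.4641·q_1 = (-2.0000, -2.0000, 0.0000).
‖u_2‖ = 2.8284, so q_2 = (-0.7071, -0.7071, 0.0000).
Qᵀb = (2.8868, 2.1213).
Back-substitute: x_2 = 2.1213/2.8284 = 0.7500.
x_1 = (2.8868 + 3.4641·0.7500)/3.4641 = 1.5833.

x = (1.5833, 0.7500)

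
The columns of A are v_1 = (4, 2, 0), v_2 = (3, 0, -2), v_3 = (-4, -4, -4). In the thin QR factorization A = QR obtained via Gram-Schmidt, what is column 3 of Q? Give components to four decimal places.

e_3 = (-0.3714, 0.7428, -0.5571)

e_1 = v_1/‖v_1‖ = (4, 2, 0)/4.4721 = (0.8944, 0.4472, 0.0000).
r_{12} = e_1·v_2 = 2.6833.
u_2 = v_2 − 2.6833·e_1 = (0.6000, -1.2000, -2.0000).
‖u_2‖ = 2.4083, so e_2 = (0.2491, -0.4983, -0.8305).
r_{13} = e_1·v_3 = -5.3666; r_{23} = e_2·v_3 = 4.3184.
u_3 = v_3 + 5.3666·e_1 − 4.3184·e_2 = (-0.2759, 0.5517, -0.4138).
‖u_3‖ = 0.7428, so e_3 = (-0.3714, 0.7428, -0.5571).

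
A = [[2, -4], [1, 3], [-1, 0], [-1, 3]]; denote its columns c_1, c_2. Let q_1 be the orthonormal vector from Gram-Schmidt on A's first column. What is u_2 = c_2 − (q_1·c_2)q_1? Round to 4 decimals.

u_2 = (-1.7143, 4.1429, -1.1429, 1.8571)

c_1 = (2, 1, -1, -1); ‖c_1‖ = 2.6458, so q_1 = (0.7559, 0.3780, -0.3780, -0.3780).
q_1·c_2 = 0.7559·(-4) + 0.3780·3 + (-0.3780)·0 + (-0.3780)·3 = -3.0237.
u_2 = c_2 + 3.0237·q_1 = (-1.7143, 4.1429, -1.1429, 1.8571).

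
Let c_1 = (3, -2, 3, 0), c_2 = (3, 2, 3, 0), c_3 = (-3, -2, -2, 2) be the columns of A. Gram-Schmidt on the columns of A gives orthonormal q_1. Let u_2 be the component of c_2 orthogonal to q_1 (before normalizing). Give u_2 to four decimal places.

c_1 = (3, -2, 3, 0); ‖c_1‖ = 4.6904, so q_1 = (0.6396, -0.4264, 0.6396, 0.0000).
q_1·c_2 = 0.6396·3 + (-0.4264)·2 + 0.6396·3 + 0.0000·0 = 2.9848.
u_2 = c_2 − 2.9848·q_1 = (1.0909, 3.2727, 1.0909, 0.0000).

u_2 = (1.0909, 3.2727, 1.0909, 0.0000)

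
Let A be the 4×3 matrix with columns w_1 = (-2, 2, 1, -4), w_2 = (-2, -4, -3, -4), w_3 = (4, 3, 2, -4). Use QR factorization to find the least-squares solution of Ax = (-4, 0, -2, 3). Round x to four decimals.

w_1 = (-2, 2, 1, -4); ‖w_1‖ = 5.0000, so e_1 = (-0.4000, 0.4000, 0.2000, -0.8000).
e_1·w_2 = (-0.4000)·(-2) + 0.4000·(-4) + 0.2000·(-3) + (-0.8000)·(-4) = 1.8000.
u_2 = w_2 − 1.8000·e_1 = (-1.2800, -4.7200, -3.3600, -2.5600).
‖u_2‖ = 6.4622, so e_2 = (-0.1981, -0.7304, -0.5199, -0.3962).
e_1·w_3 = (-0.4000)·4 + 0.4000·3 + 0.2000·2 + (-0.8000)·(-4) = 3.2000; e_2·w_3 = (-0.1981)·4 + (-0.7304)·3 + (-0.5199)·2 + (-0.3962)·(-4) = -2.4388.
u_3 = w_3 − 3.2000·e_1 + 2.4388·e_2 = (4.7969, -0.0613, 0.0920, -2.4061).
‖u_3‖ = 5.3677, so e_3 = (0.8937, -0.0114, 0.0171, -0.4483).
Qᵀb = (-1.2000, 0.6437, -4.9537).
Back-substitute: x_3 = -4.9537/5.3677 = -0.9229.
x_2 = (0.6437 + 2.4388·(-0.9229))/6.4622 = -0.2487.
x_1 = (-1.2000 − 1.8000·(-0.2487) − 3.2000·(-0.9229))/5.0000 = 0.4402.

x = (0.4402, -0.2487, -0.9229)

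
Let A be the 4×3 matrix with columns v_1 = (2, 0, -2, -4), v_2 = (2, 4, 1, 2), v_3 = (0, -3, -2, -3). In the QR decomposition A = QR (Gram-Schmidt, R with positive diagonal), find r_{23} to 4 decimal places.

r_{23} = -3.3005

e_1 = v_1/‖v_1‖ = (2, 0, -2, -4)/4.8990 = (0.4082, 0.0000, -0.4082, -0.8165).
r_{12} = e_1·v_2 = -1.2247.
u_2 = v_2 + 1.2247·e_1 = (2.5000, 4.0000, 0.5000, 1.0000).
‖u_2‖ = 4.8477, so e_2 = (0.5157, 0.8251, 0.1031, 0.2063).
r_{23} = e_2·v_3 = -3.3005.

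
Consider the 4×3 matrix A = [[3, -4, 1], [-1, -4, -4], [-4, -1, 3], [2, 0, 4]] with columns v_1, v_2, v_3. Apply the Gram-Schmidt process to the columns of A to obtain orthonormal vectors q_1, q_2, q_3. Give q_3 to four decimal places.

v_1 = (3, -1, -4, 2); ‖v_1‖ = 5.4772, so q_1 = (0.5477, -0.1826, -0.7303, 0.3651).
q_1·v_2 = 0.5477·(-4) + (-0.1826)·(-4) + (-0.7303)·(-1) + 0.3651·0 = -0.7303.
u_2 = v_2 + 0.7303·q_1 = (-3.6000, -4.1333, -1.5333, 0.2667).
‖u_2‖ = 5.6980, so q_2 = (-0.6318, -0.7254, -0.2691, 0.0468).
q_1·v_3 = 0.5477·1 + (-0.1826)·(-4) + (-0.7303)·3 + 0.3651·4 = 0.5477; q_2·v_3 = (-0.6318)·1 + (-0.7254)·(-4) + (-0.2691)·3 + 0.0468·4 = 1.6497.
u_3 = v_3 − 0.5477·q_1 − 1.6497·q_2 = (1.7423, -2.7033, 3.8439, 3.7228).
‖u_3‖ = 6.2433, so q_3 = (0.2791, -0.4330, 0.6157, 0.5963).

q_3 = (0.2791, -0.4330, 0.6157, 0.5963)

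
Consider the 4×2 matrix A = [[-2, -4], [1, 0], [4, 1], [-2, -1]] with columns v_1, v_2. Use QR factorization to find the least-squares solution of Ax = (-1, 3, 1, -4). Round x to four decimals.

x = (0.7087, -0.0512)

v_1 = (-2, 1, 4, -2); ‖v_1‖ = 5.0000, so e_1 = (-0.4000, 0.2000, 0.8000, -0.4000).
e_1·v_2 = (-0.4000)·(-4) + 0.2000·0 + 0.8000·1 + (-0.4000)·(-1) = 2.8000.
u_2 = v_2 − 2.8000·e_1 = (-2.8800, -0.5600, -1.2400, 0.1200).
‖u_2‖ = 3.1875, so e_2 = (-0.9035, -0.1757, -0.3890, 0.0376).
Qᵀb = (3.4000, -0.1631).
Back-substitute: x_2 = -0.1631/3.1875 = -0.0512.
x_1 = (3.4000 − 2.8000·(-0.0512))/5.0000 = 0.7087.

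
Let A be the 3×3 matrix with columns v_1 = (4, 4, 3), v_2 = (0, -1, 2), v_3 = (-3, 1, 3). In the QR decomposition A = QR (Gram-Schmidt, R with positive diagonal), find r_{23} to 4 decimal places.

r_{23} = 2.2362

e_1 = v_1/‖v_1‖ = (4, 4, 3)/6.4031 = (0.6247, 0.6247, 0.4685).
r_{12} = e_1·v_2 = 0.3123.
u_2 = v_2 − 0.3123·e_1 = (-0.1951, -1.1951, 1.8537).
‖u_2‖ = 2.2141, so e_2 = (-0.0881, -0.5398, 0.8372).
r_{23} = e_2·v_3 = 2.2362.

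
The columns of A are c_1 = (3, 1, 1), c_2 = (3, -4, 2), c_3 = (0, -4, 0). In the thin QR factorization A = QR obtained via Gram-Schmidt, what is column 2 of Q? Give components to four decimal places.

c_1 = (3, 1, 1); ‖c_1‖ = 3.3166, so q_1 = (0.9045, 0.3015, 0.3015).
q_1·c_2 = 0.9045·3 + 0.3015·(-4) + 0.3015·2 = 2.1106.
u_2 = c_2 − 2.1106·q_1 = (1.0909, -4.6364, 1.3636).
‖u_2‖ = 4.9543, so q_2 = (0.2202, -0.9358, 0.2752).

q_2 = (0.2202, -0.9358, 0.2752)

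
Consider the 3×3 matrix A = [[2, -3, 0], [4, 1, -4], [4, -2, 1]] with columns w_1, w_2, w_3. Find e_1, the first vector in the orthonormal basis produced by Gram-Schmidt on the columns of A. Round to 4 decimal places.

e_1 = (0.3333, 0.6667, 0.6667)

w_1 = (2, 4, 4); ‖w_1‖ = 6.0000, so e_1 = (0.3333, 0.6667, 0.6667).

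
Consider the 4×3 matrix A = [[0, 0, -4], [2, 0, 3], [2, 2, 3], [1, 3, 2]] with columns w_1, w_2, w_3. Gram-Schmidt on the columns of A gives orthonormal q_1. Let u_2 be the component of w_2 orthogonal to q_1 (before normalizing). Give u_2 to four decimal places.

u_2 = (0.0000, -1.5556, 0.4444, 2.2222)

q_1 = w_1/‖w_1‖ = (0, 2, 2, 1)/3.0000 = (0.0000, 0.6667, 0.6667, 0.3333).
r_{12} = q_1·w_2 = 2.3333.
u_2 = w_2 − 2.3333·q_1 = (0.0000, -1.5556, 0.4444, 2.2222).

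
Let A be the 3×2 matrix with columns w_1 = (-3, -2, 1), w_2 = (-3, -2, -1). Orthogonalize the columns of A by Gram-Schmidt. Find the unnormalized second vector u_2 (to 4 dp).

u_2 = (-0.4286, -0.2857, -1.8571)

w_1 = (-3, -2, 1); ‖w_1‖ = 3.7417, so q_1 = (-0.8018, -0.5345, 0.2673).
q_1·w_2 = (-0.8018)·(-3) + (-0.5345)·(-2) + 0.2673·(-1) = 3.2071.
u_2 = w_2 − 3.2071·q_1 = (-0.4286, -0.2857, -1.8571).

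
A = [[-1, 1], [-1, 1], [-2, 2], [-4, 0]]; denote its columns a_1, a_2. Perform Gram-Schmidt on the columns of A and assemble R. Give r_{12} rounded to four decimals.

a_1 = (-1, -1, -2, -4); ‖a_1‖ = 4.6904, so e_1 = (-0.2132, -0.2132, -0.4264, -0.8528).
r_{12} = e_1·a_2 = -1.2792.

r_{12} = -1.2792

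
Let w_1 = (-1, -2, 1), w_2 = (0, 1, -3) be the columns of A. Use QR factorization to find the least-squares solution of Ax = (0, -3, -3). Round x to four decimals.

x = (1.7143, 1.4571)

e_1 = w_1/‖w_1‖ = (-1, -2, 1)/2.4495 = (-0.4082, -0.8165, 0.4082).
r_{12} = e_1·w_2 = -2.0412.
u_2 = w_2 + 2.0412·e_1 = (-0.8333, -0.6667, -2.1667).
‖u_2‖ = 2.4152, so e_2 = (-0.3450, -0.2760, -0.8971).
Qᵀb = (1.2247, 3.5193).
Back-substitute: x_2 = 3.5193/2.4152 = 1.4571.
x_1 = (1.2247 + 2.0412·1.4571)/2.4495 = 1.7143.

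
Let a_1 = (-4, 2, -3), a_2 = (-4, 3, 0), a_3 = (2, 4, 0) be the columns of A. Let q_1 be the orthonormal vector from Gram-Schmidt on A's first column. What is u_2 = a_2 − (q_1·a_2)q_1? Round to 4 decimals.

u_2 = (-0.9655, 1.4828, 2.2759)

a_1 = (-4, 2, -3); ‖a_1‖ = 5.3852, so q_1 = (-0.7428, 0.3714, -0.5571).
q_1·a_2 = (-0.7428)·(-4) + 0.3714·3 + (-0.5571)·0 = 4.0853.
u_2 = a_2 − 4.0853·q_1 = (-0.9655, 1.4828, 2.2759).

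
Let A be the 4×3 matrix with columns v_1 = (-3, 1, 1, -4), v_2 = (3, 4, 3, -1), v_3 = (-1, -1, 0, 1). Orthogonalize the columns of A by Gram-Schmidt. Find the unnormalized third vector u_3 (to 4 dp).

u_3 = (-0.4963, -0.0414, 0.7333, 0.5452)

v_1 = (-3, 1, 1, -4); ‖v_1‖ = 5.1962, so e_1 = (-0.5774, 0.1925, 0.1925, -0.7698).
e_1·v_2 = (-0.5774)·3 + 0.1925·4 + 0.1925·3 + (-0.7698)·(-1) = 0.3849.
u_2 = v_2 − 0.3849·e_1 = (3.2222, 3.9259, 2.9259, -0.7037).
‖u_2‖ = 5.9035, so e_2 = (0.5458, 0.6650, 0.4956, -0.1192).
e_1·v_3 = (-0.5774)·(-1) + 0.1925·(-1) + 0.1925·0 + (-0.7698)·1 = -0.3849; e_2·v_3 = 0.5458·(-1) + 0.6650·(-1) + 0.4956·0 + (-0.1192)·1 = -1.3300.
u_3 = v_3 + 0.3849·e_1 + 1.3300·e_2 = (-0.4963, -0.0414, 0.7333, 0.5452).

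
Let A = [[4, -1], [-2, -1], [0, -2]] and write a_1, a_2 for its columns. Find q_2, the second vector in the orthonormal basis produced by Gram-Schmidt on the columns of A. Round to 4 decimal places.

a_1 = (4, -2, 0); ‖a_1‖ = 4.4721, so q_1 = (0.8944, -0.4472, 0.0000).
q_1·a_2 = 0.8944·(-1) + (-0.4472)·(-1) + 0.0000·(-2) = -0.4472.
u_2 = a_2 + 0.4472·q_1 = (-0.6000, -1.2000, -2.0000).
‖u_2‖ = 2.4083, so q_2 = (-0.2491, -0.4983, -0.8305).

q_2 = (-0.2491, -0.4983, -0.8305)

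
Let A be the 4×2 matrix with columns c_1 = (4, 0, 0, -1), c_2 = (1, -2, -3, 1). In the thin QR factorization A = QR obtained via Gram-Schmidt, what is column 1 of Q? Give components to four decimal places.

c_1 = (4, 0, 0, -1); ‖c_1‖ = 4.1231, so q_1 = (0.9701, 0.0000, 0.0000, -0.2425).

q_1 = (0.9701, 0.0000, 0.0000, -0.2425)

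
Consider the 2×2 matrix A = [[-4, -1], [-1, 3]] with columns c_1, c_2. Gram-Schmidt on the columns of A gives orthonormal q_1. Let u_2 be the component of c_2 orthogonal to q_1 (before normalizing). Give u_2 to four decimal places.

u_2 = (-0.7647, 3.0588)

c_1 = (-4, -1); ‖c_1‖ = 4.1231, so q_1 = (-0.9701, -0.2425).
q_1·c_2 = (-0.9701)·(-1) + (-0.2425)·3 = 0.2425.
u_2 = c_2 − 0.2425·q_1 = (-0.7647, 3.0588).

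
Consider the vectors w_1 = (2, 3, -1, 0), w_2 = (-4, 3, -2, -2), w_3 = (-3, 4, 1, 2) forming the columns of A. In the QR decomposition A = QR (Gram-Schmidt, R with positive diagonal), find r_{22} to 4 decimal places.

r_{22} = 5.6883

w_1 = (2, 3, -1, 0); ‖w_1‖ = 3.7417, so q_1 = (0.5345, 0.8018, -0.2673, 0.0000).
q_1·w_2 = 0.5345·(-4) + 0.8018·3 + (-0.2673)·(-2) + 0.0000·(-2) = 0.8018.
u_2 = w_2 − 0.8018·q_1 = (-4.4286, 2.3571, -1.7857, -2.0000).
r_{22} = ‖u_2‖ = 5.6883.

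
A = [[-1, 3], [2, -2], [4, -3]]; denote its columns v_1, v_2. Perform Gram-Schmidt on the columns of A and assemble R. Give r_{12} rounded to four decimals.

r_{12} = -4.1461

e_1 = v_1/‖v_1‖ = (-1, 2, 4)/4.5826 = (-0.2182, 0.4364, 0.8729).
r_{12} = e_1·v_2 = -4.1461.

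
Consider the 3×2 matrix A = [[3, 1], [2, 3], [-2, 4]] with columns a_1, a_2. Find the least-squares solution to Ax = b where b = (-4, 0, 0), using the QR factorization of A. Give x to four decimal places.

a_1 = (3, 2, -2); ‖a_1‖ = 4.1231, so e_1 = (0.7276, 0.4851, -0.4851).
e_1·a_2 = 0.7276·1 + 0.4851·3 + (-0.4851)·4 = 0.2425.
u_2 = a_2 − 0.2425·e_1 = (0.8235, 2.8824, 4.1176).
‖u_2‖ = 5.0932, so e_2 = (0.1617, 0.5659, 0.8085).
Qᵀb = (-2.9104, -0.6468).
Back-substitute: x_2 = -0.6468/5.0932 = -0.1270.
x_1 = (-2.9104 − 0.2425·(-0.1270))/4.1231 = -0.6984.

x = (-0.6984, -0.1270)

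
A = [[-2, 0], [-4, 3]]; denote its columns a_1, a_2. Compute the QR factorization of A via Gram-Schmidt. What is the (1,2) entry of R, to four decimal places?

a_1 = (-2, -4); ‖a_1‖ = 4.4721, so q_1 = (-0.4472, -0.8944).
r_{12} = q_1·a_2 = -2.6833.

r_{12} = -2.6833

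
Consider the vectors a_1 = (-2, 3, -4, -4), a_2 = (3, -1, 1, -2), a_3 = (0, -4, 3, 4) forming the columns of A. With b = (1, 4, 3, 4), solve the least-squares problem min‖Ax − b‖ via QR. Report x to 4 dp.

x = (-3.2095, -1.6667, -2.9524)

q_1 = a_1/‖a_1‖ = (-2, 3, -4, -4)/6.7082 = (-0.2981, 0.4472, -0.5963, -0.5963).
r_{12} = q_1·a_2 = -0.7454.
u_2 = a_2 + 0.7454·q_1 = (2.7778, -0.6667, 0.5556, -2.4444).
‖u_2‖ = 3.8006, so q_2 = (0.7309, -0.1754, 0.1462, -0.6432).
r_{13} = q_1·a_3 = -5.9628; r_{23} = q_2·a_3 = -1.4325.
u_3 = a_3 + 5.9628·q_1 + 1.4325·q_2 = (-0.7308, -1.5846, -0.3462, -0.4769).
‖u_3‖ = 1.8418, so q_3 = (-0.3968, -0.8604, -0.1879, -0.2589).
Qᵀb = (-2.6833, -2.1049, -5.4378).
Back-substitute: x_3 = -5.4378/1.8418 = -2.9524.
x_2 = (-2.1049 + 1.4325·(-2.9524))/3.8006 = -1.6667.
x_1 = (-2.6833 + 0.7454·(-1.6667) + 5.9628·(-2.9524))/6.7082 = -3.2095.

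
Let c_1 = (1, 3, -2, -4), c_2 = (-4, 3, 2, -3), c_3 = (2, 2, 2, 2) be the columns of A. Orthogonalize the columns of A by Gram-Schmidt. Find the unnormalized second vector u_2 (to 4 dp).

e_1 = c_1/‖c_1‖ = (1, 3, -2, -4)/5.4772 = (0.1826, 0.5477, -0.3651, -0.7303).
r_{12} = e_1·c_2 = 2.3735.
u_2 = c_2 − 2.3735·e_1 = (-4.4333, 1.7000, 2.8667, -1.2667).

u_2 = (-4.4333, 1.7000, 2.8667, -1.2667)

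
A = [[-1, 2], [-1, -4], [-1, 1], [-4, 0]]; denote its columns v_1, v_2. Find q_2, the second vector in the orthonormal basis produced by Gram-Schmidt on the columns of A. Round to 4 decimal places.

q_2 = (0.4485, -0.8625, 0.2300, 0.0460)

v_1 = (-1, -1, -1, -4); ‖v_1‖ = 4.3589, so q_1 = (-0.2294, -0.2294, -0.2294, -0.9177).
q_1·v_2 = (-0.2294)·2 + (-0.2294)·(-4) + (-0.2294)·1 + (-0.9177)·0 = 0.2294.
u_2 = v_2 − 0.2294·q_1 = (2.0526, -3.9474, 1.0526, 0.2105).
‖u_2‖ = 4.5768, so q_2 = (0.4485, -0.8625, 0.2300, 0.0460).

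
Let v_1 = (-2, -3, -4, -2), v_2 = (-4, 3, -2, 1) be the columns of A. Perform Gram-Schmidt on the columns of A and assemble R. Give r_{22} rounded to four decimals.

e_1 = v_1/‖v_1‖ = (-2, -3, -4, -2)/5.7446 = (-0.3482, -0.5222, -0.6963, -0.3482).
r_{12} = e_1·v_2 = 0.8704.
u_2 = v_2 − 0.8704·e_1 = (-3.6970, 3.4545, -1.3939, 1.3030).
r_{22} = ‖u_2‖ = 5.4076.

r_{22} = 5.4076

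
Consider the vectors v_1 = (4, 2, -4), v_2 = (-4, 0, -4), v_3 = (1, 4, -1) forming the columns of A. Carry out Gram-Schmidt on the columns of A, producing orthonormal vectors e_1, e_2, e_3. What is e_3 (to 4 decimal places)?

e_3 = (-0.2357, 0.9428, 0.2357)

e_1 = v_1/‖v_1‖ = (4, 2, -4)/6.0000 = (0.6667, 0.3333, -0.6667).
r_{12} = e_1·v_2 = 0.0000.
u_2 = v_2 + 0.0000·e_1 = (-4.0000, 0.0000, -4.0000).
‖u_2‖ = 5.6569, so e_2 = (-0.7071, 0.0000, -0.7071).
r_{13} = e_1·v_3 = 2.6667; r_{23} = e_2·v_3 = 0.0000.
u_3 = v_3 − 2.6667·e_1 + 0.0000·e_2 = (-0.7778, 3.1111, 0.7778).
‖u_3‖ = 3.2998, so e_3 = (-0.2357, 0.9428, 0.2357).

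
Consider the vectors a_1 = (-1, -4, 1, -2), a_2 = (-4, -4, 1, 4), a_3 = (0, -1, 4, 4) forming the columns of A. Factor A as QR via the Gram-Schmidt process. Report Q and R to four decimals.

Q = [[-0.2132, -0.5304, 0.4536], [-0.8528, -0.2546, -0.0113], [0.2132, 0.0636, 0.8618], [-0.4264, 0.8061, 0.2268]], R = [[4.6904, 2.7716, 0.0000], [0.0000, 6.4279, 3.7337], [0.0000, 0.0000, 4.3657]]

a_1 = (-1, -4, 1, -2); ‖a_1‖ = 4.6904, so e_1 = (-0.2132, -0.8528, 0.2132, -0.4264).
e_1·a_2 = (-0.2132)·(-4) + (-0.8528)·(-4) + 0.2132·1 + (-0.4264)·4 = 2.7716.
u_2 = a_2 − 2.7716·e_1 = (-3.4091, -1.6364, 0.4091, 5.1818).
‖u_2‖ = 6.4279, so e_2 = (-0.5304, -0.2546, 0.0636, 0.8061).
e_1·a_3 = (-0.2132)·0 + (-0.8528)·(-1) + 0.2132·4 + (-0.4264)·4 = 0.0000; e_2·a_3 = (-0.5304)·0 + (-0.2546)·(-1) + 0.0636·4 + 0.8061·4 = 3.7337.
u_3 = a_3 + 0.0000·e_1 − 3.7337·e_2 = (1.9802, -0.0495, 3.7624, 0.9901).
‖u_3‖ = 4.3657, so e_3 = (0.4536, -0.0113, 0.8618, 0.2268).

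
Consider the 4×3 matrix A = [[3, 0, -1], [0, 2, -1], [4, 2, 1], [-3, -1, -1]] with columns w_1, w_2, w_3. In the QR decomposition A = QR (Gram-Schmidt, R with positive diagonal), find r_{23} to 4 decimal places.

w_1 = (3, 0, 4, -3); ‖w_1‖ = 5.8310, so e_1 = (0.5145, 0.0000, 0.6860, -0.5145).
e_1·w_2 = 0.5145·0 + 0.0000·2 + 0.6860·2 + (-0.5145)·(-1) = 1.8865.
u_2 = w_2 − 1.8865·e_1 = (-0.9706, 2.0000, 0.7059, -0.0294).
‖u_2‖ = 2.3326, so e_2 = (-0.4161, 0.8574, 0.3026, -0.0126).
r_{23} = e_2·w_3 = -0.1261.

r_{23} = -0.1261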